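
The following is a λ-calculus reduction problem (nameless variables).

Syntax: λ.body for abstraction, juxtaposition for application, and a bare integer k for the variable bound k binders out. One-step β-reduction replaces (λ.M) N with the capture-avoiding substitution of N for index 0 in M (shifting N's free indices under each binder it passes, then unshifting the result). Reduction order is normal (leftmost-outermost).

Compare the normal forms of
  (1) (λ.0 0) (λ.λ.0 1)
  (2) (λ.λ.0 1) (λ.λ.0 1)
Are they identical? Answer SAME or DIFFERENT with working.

Answer: SAME — A ⇓ λ.0 (λ.λ.0 1), B ⇓ λ.0 (λ.λ.0 1)

Working:
Term A:
  start: (λ.0 0) (λ.λ.0 1)
  →1  (λ.λ.0 1) (λ.λ.0 1)
  →2  λ.0 (λ.λ.0 1)

Term B:
  start: (λ.λ.0 1) (λ.λ.0 1)
  →1  λ.0 (λ.λ.0 1)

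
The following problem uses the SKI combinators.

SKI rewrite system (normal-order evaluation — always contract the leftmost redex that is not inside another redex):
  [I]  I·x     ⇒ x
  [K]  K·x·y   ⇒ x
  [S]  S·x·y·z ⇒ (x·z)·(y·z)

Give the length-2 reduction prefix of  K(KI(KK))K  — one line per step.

  start: K(KI(KK))K
  step 1: KI(KK)
  step 2: I

Answer: after 2 steps: I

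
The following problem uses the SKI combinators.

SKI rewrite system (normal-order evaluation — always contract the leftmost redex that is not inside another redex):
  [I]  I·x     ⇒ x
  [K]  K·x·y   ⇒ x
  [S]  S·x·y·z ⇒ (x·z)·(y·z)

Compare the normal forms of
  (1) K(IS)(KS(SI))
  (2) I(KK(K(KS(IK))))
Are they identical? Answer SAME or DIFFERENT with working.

Answer: DIFFERENT — A ⇓ S, B ⇓ K

Working:
Term A:
  start: K(IS)(KS(SI))
  →1  IS
  →2  S

Term B:
  start: I(KK(K(KS(IK))))
  →1  KK(K(KS(IK)))
  →2  K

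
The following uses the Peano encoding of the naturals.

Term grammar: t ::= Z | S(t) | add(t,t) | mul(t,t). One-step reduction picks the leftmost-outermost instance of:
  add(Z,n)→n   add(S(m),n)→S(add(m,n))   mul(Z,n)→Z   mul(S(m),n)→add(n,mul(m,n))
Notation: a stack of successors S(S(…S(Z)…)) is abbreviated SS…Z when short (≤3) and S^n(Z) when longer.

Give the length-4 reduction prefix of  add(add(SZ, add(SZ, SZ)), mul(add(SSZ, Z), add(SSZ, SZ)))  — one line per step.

Answer: after 4 steps: S(add(S(add(Z, SZ)), mul(add(SSZ, Z), add(SSZ, SZ))))

Working:
  start: add(add(SZ, add(SZ, SZ)), mul(add(SSZ, Z), add(SSZ, SZ)))
  [1] add(S(add(Z, add(SZ, SZ))), mul(add(SSZ, Z), add(SSZ, SZ)))
  [2] S(add(add(Z, add(SZ, SZ)), mul(add(SSZ, Z), add(SSZ, SZ))))
  [3] S(add(add(SZ, SZ), mul(add(SSZ, Z), add(SSZ, SZ))))
  [4] S(add(S(add(Z, SZ)), mul(add(SSZ, Z), add(SSZ, SZ))))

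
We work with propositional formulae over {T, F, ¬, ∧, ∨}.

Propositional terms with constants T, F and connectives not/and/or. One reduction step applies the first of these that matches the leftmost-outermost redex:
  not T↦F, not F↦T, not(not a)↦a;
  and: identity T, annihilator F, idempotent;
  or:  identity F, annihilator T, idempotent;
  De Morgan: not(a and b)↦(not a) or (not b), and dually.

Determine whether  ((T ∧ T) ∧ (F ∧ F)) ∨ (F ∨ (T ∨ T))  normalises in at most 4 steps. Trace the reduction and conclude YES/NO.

Answer: NO — after 4 steps the term is F ∨ (T ∨ T), not yet normal

Reduction:
  start: ((T ∧ T) ∧ (F ∧ F)) ∨ (F ∨ (T ∨ T))
  step 1: (T ∧ (F ∧ F)) ∨ (F ∨ (T ∨ T))
  step 2: (F ∧ F) ∨ (F ∨ (T ∨ T))
  step 3: F ∨ (F ∨ (T ∨ T))
  step 4: F ∨ (T ∨ T)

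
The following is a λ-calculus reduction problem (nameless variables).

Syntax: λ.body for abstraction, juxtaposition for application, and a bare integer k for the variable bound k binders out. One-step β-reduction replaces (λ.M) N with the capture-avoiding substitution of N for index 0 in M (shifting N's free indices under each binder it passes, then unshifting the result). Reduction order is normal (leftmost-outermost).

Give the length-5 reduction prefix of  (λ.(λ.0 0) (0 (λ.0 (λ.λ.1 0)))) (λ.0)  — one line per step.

Answer: after 5 steps: (λ.0 (λ.λ.1 0)) (λ.λ.1 0)

Derivation:
  start: (λ.(λ.0 0) (0 (λ.0 (λ.λ.1 0)))) (λ.0)
  step 1: (λ.0 0) ((λ.0) (λ.0 (λ.λ.1 0)))
  step 2: (λ.0) (λ.0 (λ.λ.1 0)) ((λ.0) (λ.0 (λ.λ.1 0)))
  step 3: (λ.0 (λ.λ.1 0)) ((λ.0) (λ.0 (λ.λ.1 0)))
  step 4: (λ.0) (λ.0 (λ.λ.1 0)) (λ.λ.1 0)
  step 5: (λ.0 (λ.λ.1 0)) (λ.λ.1 0)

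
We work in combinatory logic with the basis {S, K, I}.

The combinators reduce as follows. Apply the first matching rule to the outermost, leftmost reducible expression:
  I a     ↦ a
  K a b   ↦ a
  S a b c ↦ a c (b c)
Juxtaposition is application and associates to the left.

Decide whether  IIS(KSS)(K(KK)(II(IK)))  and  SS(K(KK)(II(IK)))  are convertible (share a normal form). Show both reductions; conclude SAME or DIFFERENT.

Answer: SAME — A ⇓ SS(KK), B ⇓ SS(KK)

Reduction:
Term A:
  start: IIS(KSS)(K(KK)(II(IK)))
  →1  IS(KSS)(K(KK)(II(IK)))
  →2  S(KSS)(K(KK)(II(IK)))
  →3  SS(K(KK)(II(IK)))
  →4  SS(KK)

Term B:
  start: SS(K(KK)(II(IK)))
  →1  SS(KK)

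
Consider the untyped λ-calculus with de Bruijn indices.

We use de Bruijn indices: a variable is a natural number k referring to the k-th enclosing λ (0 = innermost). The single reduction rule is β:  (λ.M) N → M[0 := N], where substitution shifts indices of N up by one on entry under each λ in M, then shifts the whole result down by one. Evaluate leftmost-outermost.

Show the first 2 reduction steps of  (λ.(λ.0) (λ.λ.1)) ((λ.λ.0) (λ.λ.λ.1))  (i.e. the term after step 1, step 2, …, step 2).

  start: (λ.(λ.0) (λ.λ.1)) ((λ.λ.0) (λ.λ.λ.1))
  [1] (λ.0) (λ.λ.1)
  [2] λ.λ.1

Answer: after 2 steps: λ.λ.1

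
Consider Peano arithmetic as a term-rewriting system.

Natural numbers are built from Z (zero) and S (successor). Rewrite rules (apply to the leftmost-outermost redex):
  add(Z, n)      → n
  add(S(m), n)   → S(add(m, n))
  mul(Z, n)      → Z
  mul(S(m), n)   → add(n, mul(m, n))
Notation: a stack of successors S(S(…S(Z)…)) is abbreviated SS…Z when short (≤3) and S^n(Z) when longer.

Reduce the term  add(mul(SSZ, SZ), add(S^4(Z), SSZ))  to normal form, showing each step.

Answer: normal form = S^8(Z)  (in 15 steps)

Derivation:
  start: add(mul(SSZ, SZ), add(S^4(Z), SSZ))
  →1  add(add(SZ, mul(SZ, SZ)), add(S^4(Z), SSZ))
  →2  add(S(add(Z, mul(SZ, SZ))), add(S^4(Z), SSZ))
  →3  S(add(add(Z, mul(SZ, SZ)), add(S^4(Z), SSZ)))
  →4  S(add(mul(SZ, SZ), add(S^4(Z), SSZ)))
  →5  S(add(add(SZ, mul(Z, SZ)), add(S^4(Z), SSZ)))
  →6  S(add(S(add(Z, mul(Z, SZ))), add(S^4(Z), SSZ)))
  →7  S(S(add(add(Z, mul(Z, SZ)), add(S^4(Z), SSZ))))
  →8  S(S(add(mul(Z, SZ), add(S^4(Z), SSZ))))
  →9  S(S(add(Z, add(S^4(Z), SSZ))))
  →10  S(S(add(S^4(Z), SSZ)))
  →11  S(S(S(add(SSSZ, SSZ))))
  →12  S(S(S(S(add(SSZ, SSZ)))))
  →13  S(S(S(S(S(add(SZ, SSZ))))))
  →14  S(S(S(S(S(S(add(Z, SSZ)))))))
  →15  S^8(Z)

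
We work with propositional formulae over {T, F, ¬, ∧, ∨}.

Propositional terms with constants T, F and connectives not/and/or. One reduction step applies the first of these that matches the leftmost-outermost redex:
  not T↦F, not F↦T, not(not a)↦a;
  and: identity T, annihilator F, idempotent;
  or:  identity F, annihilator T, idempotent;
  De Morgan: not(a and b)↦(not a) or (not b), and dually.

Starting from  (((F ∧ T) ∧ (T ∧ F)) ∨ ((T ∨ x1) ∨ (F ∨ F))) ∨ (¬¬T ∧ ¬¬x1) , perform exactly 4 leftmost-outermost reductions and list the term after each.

  start: (((F ∧ T) ∧ (T ∧ F)) ∨ ((T ∨ x1) ∨ (F ∨ F))) ∨ (¬¬T ∧ ¬¬x1)
  [1] ((F ∧ (T ∧ F)) ∨ ((T ∨ x1) ∨ (F ∨ F))) ∨ (¬¬T ∧ ¬¬x1)
  [2] (F ∨ ((T ∨ x1) ∨ (F ∨ F))) ∨ (¬¬T ∧ ¬¬x1)
  [3] ((T ∨ x1) ∨ (F ∨ F)) ∨ (¬¬T ∧ ¬¬x1)
  [4] (T ∨ (F ∨ F)) ∨ (¬¬T ∧ ¬¬x1)

Answer: after 4 steps: (T ∨ (F ∨ F)) ∨ (¬¬T ∧ ¬¬x1)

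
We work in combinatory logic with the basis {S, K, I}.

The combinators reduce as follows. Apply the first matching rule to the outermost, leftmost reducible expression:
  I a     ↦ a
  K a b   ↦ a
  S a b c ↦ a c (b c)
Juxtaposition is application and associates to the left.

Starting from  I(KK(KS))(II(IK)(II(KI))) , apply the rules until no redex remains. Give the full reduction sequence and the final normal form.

Answer: normal form = K(K(KI))  (in 7 steps)

Working:
  start: I(KK(KS))(II(IK)(II(KI)))
  step 1: KK(KS)(II(IK)(II(KI)))
  step 2: K(II(IK)(II(KI)))
  step 3: K(I(IK)(II(KI)))
  step 4: K(IK(II(KI)))
  step 5: K(K(II(KI)))
  step 6: K(K(I(KI)))
  step 7: K(K(KI))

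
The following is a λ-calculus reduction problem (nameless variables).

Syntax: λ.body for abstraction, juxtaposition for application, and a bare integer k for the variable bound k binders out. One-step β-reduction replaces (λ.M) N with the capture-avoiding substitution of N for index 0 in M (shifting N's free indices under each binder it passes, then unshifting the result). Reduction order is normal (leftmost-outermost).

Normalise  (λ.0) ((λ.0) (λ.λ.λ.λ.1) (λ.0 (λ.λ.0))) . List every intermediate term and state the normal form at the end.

Answer: normal form = λ.λ.λ.1  (in 3 steps)

Derivation:
  start: (λ.0) ((λ.0) (λ.λ.λ.λ.1) (λ.0 (λ.λ.0)))
  →1  (λ.0) (λ.λ.λ.λ.1) (λ.0 (λ.λ.0))
  →2  (λ.λ.λ.λ.1) (λ.0 (λ.λ.0))
  →3  λ.λ.λ.1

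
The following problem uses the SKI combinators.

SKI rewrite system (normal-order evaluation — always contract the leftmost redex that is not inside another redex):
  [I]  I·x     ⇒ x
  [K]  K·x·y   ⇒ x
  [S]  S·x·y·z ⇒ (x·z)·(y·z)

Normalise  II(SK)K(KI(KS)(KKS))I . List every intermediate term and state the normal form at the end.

Answer: normal form = KI  (in 7 steps)

Reduction:
  start: II(SK)K(KI(KS)(KKS))I
  [1] I(SK)K(KI(KS)(KKS))I
  [2] SKK(KI(KS)(KKS))I
  [3] K(KI(KS)(KKS))(K(KI(KS)(KKS)))I
  [4] KI(KS)(KKS)I
  [5] I(KKS)I
  [6] KKSI
  [7] KI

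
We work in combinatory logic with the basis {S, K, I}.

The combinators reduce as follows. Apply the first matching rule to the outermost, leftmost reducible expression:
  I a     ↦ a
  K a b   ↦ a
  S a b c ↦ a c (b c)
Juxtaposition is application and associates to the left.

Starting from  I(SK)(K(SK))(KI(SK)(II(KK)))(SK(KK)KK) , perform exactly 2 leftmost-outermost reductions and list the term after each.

Answer: after 2 steps: K(KI(SK)(II(KK)))(K(SK)(KI(SK)(II(KK))))(SK(KK)KK)

Reduction:
  start: I(SK)(K(SK))(KI(SK)(II(KK)))(SK(KK)KK)
  step 1: SK(K(SK))(KI(SK)(II(KK)))(SK(KK)KK)
  step 2: K(KI(SK)(II(KK)))(K(SK)(KI(SK)(II(KK))))(SK(KK)KK)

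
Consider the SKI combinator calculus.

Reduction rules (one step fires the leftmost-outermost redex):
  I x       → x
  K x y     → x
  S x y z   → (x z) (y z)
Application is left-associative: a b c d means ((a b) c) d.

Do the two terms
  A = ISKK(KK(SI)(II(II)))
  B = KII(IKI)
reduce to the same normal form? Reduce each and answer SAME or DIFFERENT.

Term A:
  start: ISKK(KK(SI)(II(II)))
  →1  SKK(KK(SI)(II(II)))
  →2  K(KK(SI)(II(II)))(K(KK(SI)(II(II))))
  →3  KK(SI)(II(II))
  →4  K(II(II))
  →5  K(I(II))
  →6  K(II)
  →7  KI

Term B:
  start: KII(IKI)
  →1  I(IKI)
  →2  IKI
  →3  KI

Answer: SAME — A ⇓ KI, B ⇓ KI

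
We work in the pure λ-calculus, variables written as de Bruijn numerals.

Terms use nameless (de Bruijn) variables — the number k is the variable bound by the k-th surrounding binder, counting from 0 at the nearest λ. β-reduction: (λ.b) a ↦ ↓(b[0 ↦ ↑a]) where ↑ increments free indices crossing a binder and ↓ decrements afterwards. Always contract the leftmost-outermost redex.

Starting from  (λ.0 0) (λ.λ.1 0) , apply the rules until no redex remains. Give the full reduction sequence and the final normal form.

  start: (λ.0 0) (λ.λ.1 0)
  step 1: (λ.λ.1 0) (λ.λ.1 0)
  step 2: λ.(λ.λ.1 0) 0
  step 3: λ.λ.1 0

Answer: normal form = λ.λ.1 0  (in 3 steps)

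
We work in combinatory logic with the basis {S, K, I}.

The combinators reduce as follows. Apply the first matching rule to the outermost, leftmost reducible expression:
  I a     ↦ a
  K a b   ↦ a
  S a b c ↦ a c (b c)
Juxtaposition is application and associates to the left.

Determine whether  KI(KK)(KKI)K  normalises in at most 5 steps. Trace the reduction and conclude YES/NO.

  start: KI(KK)(KKI)K
  [1] I(KKI)K
  [2] KKIK
  [3] KK

Answer: YES — reaches normal form KK in 3 ≤ 5 steps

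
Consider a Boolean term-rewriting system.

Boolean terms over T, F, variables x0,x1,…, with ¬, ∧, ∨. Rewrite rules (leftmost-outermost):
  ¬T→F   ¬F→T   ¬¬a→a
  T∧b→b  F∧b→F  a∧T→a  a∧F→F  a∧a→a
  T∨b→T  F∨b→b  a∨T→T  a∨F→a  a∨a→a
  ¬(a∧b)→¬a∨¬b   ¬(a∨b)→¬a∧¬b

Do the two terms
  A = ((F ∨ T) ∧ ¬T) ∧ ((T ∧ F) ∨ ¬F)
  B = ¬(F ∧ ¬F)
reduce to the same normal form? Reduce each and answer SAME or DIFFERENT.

Term A:
  start: ((F ∨ T) ∧ ¬T) ∧ ((T ∧ F) ∨ ¬F)
  step 1: (T ∧ ¬T) ∧ ((T ∧ F) ∨ ¬F)
  step 2: ¬T ∧ ((T ∧ F) ∨ ¬F)
  step 3: F ∧ ((T ∧ F) ∨ ¬F)
  step 4: F

Term B:
  start: ¬(F ∧ ¬F)
  step 1: ¬F ∨ ¬¬F
  step 2: T ∨ ¬¬F
  step 3: T

Answer: DIFFERENT — A ⇓ F, B ⇓ T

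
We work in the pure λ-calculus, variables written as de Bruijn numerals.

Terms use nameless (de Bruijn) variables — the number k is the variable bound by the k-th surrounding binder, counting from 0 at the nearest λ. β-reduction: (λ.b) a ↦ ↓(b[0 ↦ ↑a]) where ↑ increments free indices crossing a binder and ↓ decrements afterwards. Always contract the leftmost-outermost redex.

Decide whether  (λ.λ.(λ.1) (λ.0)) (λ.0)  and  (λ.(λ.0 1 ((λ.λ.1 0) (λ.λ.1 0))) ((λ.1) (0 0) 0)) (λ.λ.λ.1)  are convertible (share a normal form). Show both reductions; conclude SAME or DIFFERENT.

Answer: DIFFERENT — A ⇓ λ.0, B ⇓ λ.λ.λ.1

Working:
Term A:
  start: (λ.λ.(λ.1) (λ.0)) (λ.0)
  →1  λ.(λ.1) (λ.0)
  →2  λ.0

Term B:
  start: (λ.(λ.0 1 ((λ.λ.1 0) (λ.λ.1 0))) ((λ.1) (0 0) 0)) (λ.λ.λ.1)
  →1  (λ.0 (λ.λ.λ.1) ((λ.λ.1 0) (λ.λ.1 0))) ((λ.λ.λ.λ.1) ((λ.λ.λ.1) (λ.λ.λ.1)) (λ.λ.λ.1))
  →2  (λ.λ.λ.λ.1) ((λ.λ.λ.1) (λ.λ.λ.1)) (λ.λ.λ.1) (λ.λ.λ.1) ((λ.λ.1 0) (λ.λ.1 0))
  →3  (λ.λ.λ.1) (λ.λ.λ.1) (λ.λ.λ.1) ((λ.λ.1 0) (λ.λ.1 0))
  →4  (λ.λ.1) (λ.λ.λ.1) ((λ.λ.1 0) (λ.λ.1 0))
  →5  (λ.λ.λ.λ.1) ((λ.λ.1 0) (λ.λ.1 0))
  →6  λ.λ.λ.1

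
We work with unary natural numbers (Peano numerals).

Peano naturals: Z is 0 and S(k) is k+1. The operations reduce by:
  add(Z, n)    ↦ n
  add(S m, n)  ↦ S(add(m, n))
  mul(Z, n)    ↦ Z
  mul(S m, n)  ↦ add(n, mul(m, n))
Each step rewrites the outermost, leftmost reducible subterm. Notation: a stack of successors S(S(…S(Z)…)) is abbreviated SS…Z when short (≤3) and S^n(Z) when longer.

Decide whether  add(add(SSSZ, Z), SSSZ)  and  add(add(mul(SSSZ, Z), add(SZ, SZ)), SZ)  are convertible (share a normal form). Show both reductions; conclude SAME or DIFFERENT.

Term A:
  start: add(add(SSSZ, Z), SSSZ)
  step 1: add(S(add(SSZ, Z)), SSSZ)
  step 2: S(add(add(SSZ, Z), SSSZ))
  step 3: S(add(S(add(SZ, Z)), SSSZ))
  step 4: S(S(add(add(SZ, Z), SSSZ)))
  step 5: S(S(add(S(add(Z, Z)), SSSZ)))
  step 6: S(S(S(add(add(Z, Z), SSSZ))))
  step 7: S(S(S(add(Z, SSSZ))))
  step 8: S^6(Z)

Term B:
  start: add(add(mul(SSSZ, Z), add(SZ, SZ)), SZ)
  step 1: add(add(add(Z, mul(SSZ, Z)), add(SZ, SZ)), SZ)
  step 2: add(add(mul(SSZ, Z), add(SZ, SZ)), SZ)
  step 3: add(add(add(Z, mul(SZ, Z)), add(SZ, SZ)), SZ)
  step 4: add(add(mul(SZ, Z), add(SZ, SZ)), SZ)
  step 5: add(add(add(Z, mul(Z, Z)), add(SZ, SZ)), SZ)
  step 6: add(add(mul(Z, Z), add(SZ, SZ)), SZ)
  step 7: add(add(Z, add(SZ, SZ)), SZ)
  step 8: add(add(SZ, SZ), SZ)
  step 9: add(S(add(Z, SZ)), SZ)
  step 10: S(add(add(Z, SZ), SZ))
  step 11: S(add(SZ, SZ))
  step 12: S(S(add(Z, SZ)))
  step 13: SSSZ

Answer: DIFFERENT — A ⇓ S^6(Z), B ⇓ SSSZ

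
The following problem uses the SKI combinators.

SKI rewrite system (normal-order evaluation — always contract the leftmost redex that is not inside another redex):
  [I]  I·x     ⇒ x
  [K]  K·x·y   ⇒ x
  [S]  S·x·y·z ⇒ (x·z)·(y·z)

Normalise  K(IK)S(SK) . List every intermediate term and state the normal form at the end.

  start: K(IK)S(SK)
  [1] IK(SK)
  [2] K(SK)

Answer: normal form = K(SK)  (in 2 steps)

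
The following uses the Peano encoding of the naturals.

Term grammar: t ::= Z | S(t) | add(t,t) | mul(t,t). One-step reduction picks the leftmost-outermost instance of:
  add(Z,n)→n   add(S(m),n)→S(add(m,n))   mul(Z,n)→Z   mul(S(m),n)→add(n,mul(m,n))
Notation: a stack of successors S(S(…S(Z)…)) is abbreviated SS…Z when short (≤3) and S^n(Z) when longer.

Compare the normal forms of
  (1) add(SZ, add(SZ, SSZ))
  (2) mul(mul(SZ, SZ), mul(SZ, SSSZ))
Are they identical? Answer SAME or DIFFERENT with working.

Term A:
  start: add(SZ, add(SZ, SSZ))
  step 1: S(add(Z, add(SZ, SSZ)))
  step 2: S(add(SZ, SSZ))
  step 3: S(S(add(Z, SSZ)))
  step 4: S^4(Z)

Term B:
  start: mul(mul(SZ, SZ), mul(SZ, SSSZ))
  step 1: mul(add(SZ, mul(Z, SZ)), mul(SZ, SSSZ))
  step 2: mul(S(add(Z, mul(Z, SZ))), mul(SZ, SSSZ))
  step 3: add(mul(SZ, SSSZ), mul(add(Z, mul(Z, SZ)), mul(SZ, SSSZ)))
  step 4: add(add(SSSZ, mul(Z, SSSZ)), mul(add(Z, mul(Z, SZ)), mul(SZ, SSSZ)))
  step 5: add(S(add(SSZ, mul(Z, SSSZ))), mul(add(Z, mul(Z, SZ)), mul(SZ, SSSZ)))
  step 6: S(add(add(SSZ, mul(Z, SSSZ)), mul(add(Z, mul(Z, SZ)), mul(SZ, SSSZ))))
  step 7: S(add(S(add(SZ, mul(Z, SSSZ))), mul(add(Z, mul(Z, SZ)), mul(SZ, SSSZ))))
  step 8: S(S(add(add(SZ, mul(Z, SSSZ)), mul(add(Z, mul(Z, SZ)), mul(SZ, SSSZ)))))
  step 9: S(S(add(S(add(Z, mul(Z, SSSZ))), mul(add(Z, mul(Z, SZ)), mul(SZ, SSSZ)))))
  step 10: S(S(S(add(add(Z, mul(Z, SSSZ)), mul(add(Z, mul(Z, SZ)), mul(SZ, SSSZ))))))
  step 11: S(S(S(add(mul(Z, SSSZ), mul(add(Z, mul(Z, SZ)), mul(SZ, SSSZ))))))
  step 12: S(S(S(add(Z, mul(add(Z, mul(Z, SZ)), mul(SZ, SSSZ))))))
  step 13: S(S(S(mul(add(Z, mul(Z, SZ)), mul(SZ, SSSZ)))))
  step 14: S(S(S(mul(mul(Z, SZ), mul(SZ, SSSZ)))))
  step 15: S(S(S(mul(Z, mul(SZ, SSSZ)))))
  step 16: SSSZ

Answer: DIFFERENT — A ⇓ S^4(Z), B ⇓ SSSZ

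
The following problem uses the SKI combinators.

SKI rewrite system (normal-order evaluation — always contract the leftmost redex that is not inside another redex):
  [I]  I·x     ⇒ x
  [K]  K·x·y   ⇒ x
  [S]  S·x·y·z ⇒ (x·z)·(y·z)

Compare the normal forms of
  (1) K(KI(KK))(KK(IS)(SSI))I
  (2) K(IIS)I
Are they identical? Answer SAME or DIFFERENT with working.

Term A:
  start: K(KI(KK))(KK(IS)(SSI))I
  →1  KI(KK)I
  →2  II
  →3  I

Term B:
  start: K(IIS)I
  →1  IIS
  →2  IS
  →3  S

Answer: DIFFERENT — A ⇓ I, B ⇓ S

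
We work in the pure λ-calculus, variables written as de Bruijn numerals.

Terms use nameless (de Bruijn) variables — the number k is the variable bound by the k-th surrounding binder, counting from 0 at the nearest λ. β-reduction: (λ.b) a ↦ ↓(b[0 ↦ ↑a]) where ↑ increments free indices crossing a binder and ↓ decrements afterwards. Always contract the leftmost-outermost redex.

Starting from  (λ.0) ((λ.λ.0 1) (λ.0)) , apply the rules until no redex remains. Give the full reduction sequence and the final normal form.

Answer: normal form = λ.0 (λ.0)  (in 2 steps)

Working:
  start: (λ.0) ((λ.λ.0 1) (λ.0))
  [1] (λ.λ.0 1) (λ.0)
  [2] λ.0 (λ.0)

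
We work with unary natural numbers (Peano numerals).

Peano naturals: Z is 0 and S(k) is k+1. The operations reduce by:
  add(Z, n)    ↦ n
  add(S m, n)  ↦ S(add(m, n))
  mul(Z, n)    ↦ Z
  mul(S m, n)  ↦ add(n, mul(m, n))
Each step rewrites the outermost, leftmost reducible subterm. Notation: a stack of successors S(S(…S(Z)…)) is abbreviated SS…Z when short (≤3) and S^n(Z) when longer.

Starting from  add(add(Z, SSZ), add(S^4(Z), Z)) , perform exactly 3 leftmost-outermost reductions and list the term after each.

  start: add(add(Z, SSZ), add(S^4(Z), Z))
  step 1: add(SSZ, add(S^4(Z), Z))
  step 2: S(add(SZ, add(S^4(Z), Z)))
  step 3: S(S(add(Z, add(S^4(Z), Z))))

Answer: after 3 steps: S(S(add(Z, add(S^4(Z), Z))))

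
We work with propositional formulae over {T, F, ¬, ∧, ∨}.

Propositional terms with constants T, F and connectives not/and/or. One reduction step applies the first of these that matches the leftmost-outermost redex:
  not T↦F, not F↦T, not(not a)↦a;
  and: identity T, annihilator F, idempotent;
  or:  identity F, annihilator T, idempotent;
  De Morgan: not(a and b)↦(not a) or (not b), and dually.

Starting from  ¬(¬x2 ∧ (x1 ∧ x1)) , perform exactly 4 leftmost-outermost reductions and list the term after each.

Answer: after 4 steps: x2 ∨ ¬x1

Working:
  start: ¬(¬x2 ∧ (x1 ∧ x1))
  →1  ¬¬x2 ∨ ¬(x1 ∧ x1)
  →2  x2 ∨ ¬(x1 ∧ x1)
  →3  x2 ∨ (¬x1 ∨ ¬x1)
  →4  x2 ∨ ¬x1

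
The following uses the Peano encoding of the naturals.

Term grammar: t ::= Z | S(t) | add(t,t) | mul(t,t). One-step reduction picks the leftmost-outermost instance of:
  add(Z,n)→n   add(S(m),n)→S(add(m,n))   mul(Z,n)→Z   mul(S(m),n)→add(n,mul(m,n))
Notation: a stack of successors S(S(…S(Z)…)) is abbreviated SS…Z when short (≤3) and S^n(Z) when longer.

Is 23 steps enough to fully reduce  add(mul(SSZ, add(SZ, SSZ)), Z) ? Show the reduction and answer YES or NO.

Answer: YES — reaches normal form S^6(Z) in 22 ≤ 23 steps

Working:
  start: add(mul(SSZ, add(SZ, SSZ)), Z)
  →1  add(add(add(SZ, SSZ), mul(SZ, add(SZ, SSZ))), Z)
  →2  add(add(S(add(Z, SSZ)), mul(SZ, add(SZ, SSZ))), Z)
  →3  add(S(add(add(Z, SSZ), mul(SZ, add(SZ, SSZ)))), Z)
  →4  S(add(add(add(Z, SSZ), mul(SZ, add(SZ, SSZ))), Z))
  →5  S(add(add(SSZ, mul(SZ, add(SZ, SSZ))), Z))
  →6  S(add(S(add(SZ, mul(SZ, add(SZ, SSZ)))), Z))
  →7  S(S(add(add(SZ, mul(SZ, add(SZ, SSZ))), Z)))
  →8  S(S(add(S(add(Z, mul(SZ, add(SZ, SSZ)))), Z)))
  →9  S(S(S(add(add(Z, mul(SZ, add(SZ, SSZ))), Z))))
  →10  S(S(S(add(mul(SZ, add(SZ, SSZ)), Z))))
  →11  S(S(S(add(add(add(SZ, SSZ), mul(Z, add(SZ, SSZ))), Z))))
  →12  S(S(S(add(add(S(add(Z, SSZ)), mul(Z, add(SZ, SSZ))), Z))))
  →13  S(S(S(add(S(add(add(Z, SSZ), mul(Z, add(SZ, SSZ)))), Z))))
  →14  S(S(S(S(add(add(add(Z, SSZ), mul(Z, add(SZ, SSZ))), Z)))))
  →15  S(S(S(S(add(add(SSZ, mul(Z, add(SZ, SSZ))), Z)))))
  →16  S(S(S(S(add(S(add(SZ, mul(Z, add(SZ, SSZ)))), Z)))))
  →17  S(S(S(S(S(add(add(SZ, mul(Z, add(SZ, SSZ))), Z))))))
  →18  S(S(S(S(S(add(S(add(Z, mul(Z, add(SZ, SSZ)))), Z))))))
  →19  S(S(S(S(S(S(add(add(Z, mul(Z, add(SZ, SSZ))), Z)))))))
  →20  S(S(S(S(S(S(add(mul(Z, add(SZ, SSZ)), Z)))))))
  →21  S(S(S(S(S(S(add(Z, Z)))))))
  →22  S^6(Z)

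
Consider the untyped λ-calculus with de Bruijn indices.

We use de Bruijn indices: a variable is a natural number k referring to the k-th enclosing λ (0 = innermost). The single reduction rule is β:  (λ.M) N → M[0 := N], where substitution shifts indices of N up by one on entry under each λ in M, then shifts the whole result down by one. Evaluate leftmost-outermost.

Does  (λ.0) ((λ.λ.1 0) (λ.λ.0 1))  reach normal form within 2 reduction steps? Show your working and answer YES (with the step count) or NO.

  start: (λ.0) ((λ.λ.1 0) (λ.λ.0 1))
  step 1: (λ.λ.1 0) (λ.λ.0 1)
  step 2: λ.(λ.λ.0 1) 0

Answer: NO — after 2 steps the term is λ.(λ.λ.0 1) 0, not yet normal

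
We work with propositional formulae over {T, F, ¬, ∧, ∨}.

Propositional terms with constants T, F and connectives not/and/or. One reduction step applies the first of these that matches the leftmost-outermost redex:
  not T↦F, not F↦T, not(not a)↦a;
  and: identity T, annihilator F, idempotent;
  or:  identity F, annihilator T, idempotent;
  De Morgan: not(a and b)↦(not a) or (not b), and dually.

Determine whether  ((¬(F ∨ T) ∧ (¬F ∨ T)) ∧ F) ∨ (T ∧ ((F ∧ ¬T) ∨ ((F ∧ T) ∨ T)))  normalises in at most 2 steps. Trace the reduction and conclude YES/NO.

  start: ((¬(F ∨ T) ∧ (¬F ∨ T)) ∧ F) ∨ (T ∧ ((F ∧ ¬T) ∨ ((F ∧ T) ∨ T)))
  step 1: F ∨ (T ∧ ((F ∧ ¬T) ∨ ((F ∧ T) ∨ T)))
  step 2: T ∧ ((F ∧ ¬T) ∨ ((F ∧ T) ∨ T))

Answer: NO — after 2 steps the term is T ∧ ((F ∧ ¬T) ∨ ((F ∧ T) ∨ T)), not yet normal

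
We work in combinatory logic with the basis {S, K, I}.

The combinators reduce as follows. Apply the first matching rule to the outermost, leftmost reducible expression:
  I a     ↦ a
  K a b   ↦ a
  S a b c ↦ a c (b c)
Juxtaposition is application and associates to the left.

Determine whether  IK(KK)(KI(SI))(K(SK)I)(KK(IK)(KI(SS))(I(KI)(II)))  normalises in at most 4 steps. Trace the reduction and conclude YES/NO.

Answer: NO — after 4 steps the term is K(K(KI(SS))(I(KI)(II))), not yet normal

Derivation:
  start: IK(KK)(KI(SI))(K(SK)I)(KK(IK)(KI(SS))(I(KI)(II)))
  →1  K(KK)(KI(SI))(K(SK)I)(KK(IK)(KI(SS))(I(KI)(II)))
  →2  KK(K(SK)I)(KK(IK)(KI(SS))(I(KI)(II)))
  →3  K(KK(IK)(KI(SS))(I(KI)(II)))
  →4  K(K(KI(SS))(I(KI)(II)))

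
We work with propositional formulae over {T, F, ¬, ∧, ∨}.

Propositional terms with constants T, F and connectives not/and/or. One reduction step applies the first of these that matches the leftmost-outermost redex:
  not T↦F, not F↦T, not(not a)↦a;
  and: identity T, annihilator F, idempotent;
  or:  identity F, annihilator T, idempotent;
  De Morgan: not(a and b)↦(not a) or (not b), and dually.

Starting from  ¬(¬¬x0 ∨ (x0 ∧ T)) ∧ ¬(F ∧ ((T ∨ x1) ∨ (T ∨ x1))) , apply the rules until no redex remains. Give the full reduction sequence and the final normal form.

Answer: normal form = ¬x0  (in 10 steps)

Reduction:
  start: ¬(¬¬x0 ∨ (x0 ∧ T)) ∧ ¬(F ∧ ((T ∨ x1) ∨ (T ∨ x1)))
  →1  (¬¬¬x0 ∧ ¬(x0 ∧ T)) ∧ ¬(F ∧ ((T ∨ x1) ∨ (T ∨ x1)))
  →2  (¬x0 ∧ ¬(x0 ∧ T)) ∧ ¬(F ∧ ((T ∨ x1) ∨ (T ∨ x1)))
  →3  (¬x0 ∧ (¬x0 ∨ ¬T)) ∧ ¬(F ∧ ((T ∨ x1) ∨ (T ∨ x1)))
  →4  (¬x0 ∧ (¬x0 ∨ F)) ∧ ¬(F ∧ ((T ∨ x1) ∨ (T ∨ x1)))
  →5  (¬x0 ∧ ¬x0) ∧ ¬(F ∧ ((T ∨ x1) ∨ (T ∨ x1)))
  →6  ¬x0 ∧ ¬(F ∧ ((T ∨ x1) ∨ (T ∨ x1)))
  →7  ¬x0 ∧ (¬F ∨ ¬((T ∨ x1) ∨ (T ∨ x1)))
  →8  ¬x0 ∧ (T ∨ ¬((T ∨ x1) ∨ (T ∨ x1)))
  →9  ¬x0 ∧ T
  →10  ¬x0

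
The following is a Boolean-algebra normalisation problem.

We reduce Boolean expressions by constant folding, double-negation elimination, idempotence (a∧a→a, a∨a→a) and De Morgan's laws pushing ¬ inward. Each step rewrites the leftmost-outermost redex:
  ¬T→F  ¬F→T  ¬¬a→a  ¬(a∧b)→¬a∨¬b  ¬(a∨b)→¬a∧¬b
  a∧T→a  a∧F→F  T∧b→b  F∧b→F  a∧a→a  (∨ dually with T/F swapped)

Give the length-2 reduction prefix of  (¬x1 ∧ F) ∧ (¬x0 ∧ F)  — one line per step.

  start: (¬x1 ∧ F) ∧ (¬x0 ∧ F)
  →1  F ∧ (¬x0 ∧ F)
  →2  F

Answer: after 2 steps: F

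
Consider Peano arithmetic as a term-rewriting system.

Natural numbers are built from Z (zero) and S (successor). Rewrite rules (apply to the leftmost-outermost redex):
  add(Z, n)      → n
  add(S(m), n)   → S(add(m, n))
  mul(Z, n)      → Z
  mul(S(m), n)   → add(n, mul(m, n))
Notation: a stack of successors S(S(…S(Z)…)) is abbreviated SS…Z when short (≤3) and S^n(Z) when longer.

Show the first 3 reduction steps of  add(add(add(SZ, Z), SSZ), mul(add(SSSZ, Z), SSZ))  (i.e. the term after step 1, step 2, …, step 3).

  start: add(add(add(SZ, Z), SSZ), mul(add(SSSZ, Z), SSZ))
  step 1: add(add(S(add(Z, Z)), SSZ), mul(add(SSSZ, Z), SSZ))
  step 2: add(S(add(add(Z, Z), SSZ)), mul(add(SSSZ, Z), SSZ))
  step 3: S(add(add(add(Z, Z), SSZ), mul(add(SSSZ, Z), SSZ)))

Answer: after 3 steps: S(add(add(add(Z, Z), SSZ), mul(add(SSSZ, Z), SSZ)))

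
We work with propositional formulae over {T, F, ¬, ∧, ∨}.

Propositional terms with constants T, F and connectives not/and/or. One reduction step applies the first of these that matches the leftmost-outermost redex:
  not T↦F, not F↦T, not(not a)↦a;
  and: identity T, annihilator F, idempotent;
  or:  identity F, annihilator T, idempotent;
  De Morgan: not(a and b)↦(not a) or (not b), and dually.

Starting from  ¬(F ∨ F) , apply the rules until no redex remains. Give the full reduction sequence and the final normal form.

  start: ¬(F ∨ F)
  step 1: ¬F ∧ ¬F
  step 2: ¬F
  step 3: T

Answer: normal form = T  (in 3 steps)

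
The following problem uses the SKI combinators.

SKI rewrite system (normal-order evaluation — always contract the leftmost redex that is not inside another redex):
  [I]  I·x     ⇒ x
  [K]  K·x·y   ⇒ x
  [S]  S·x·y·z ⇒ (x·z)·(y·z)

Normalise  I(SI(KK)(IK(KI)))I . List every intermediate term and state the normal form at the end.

Answer: normal form = I  (in 6 steps)

Working:
  start: I(SI(KK)(IK(KI)))I
  step 1: SI(KK)(IK(KI))I
  step 2: I(IK(KI))(KK(IK(KI)))I
  step 3: IK(KI)(KK(IK(KI)))I
  step 4: K(KI)(KK(IK(KI)))I
  step 5: KII
  step 6: I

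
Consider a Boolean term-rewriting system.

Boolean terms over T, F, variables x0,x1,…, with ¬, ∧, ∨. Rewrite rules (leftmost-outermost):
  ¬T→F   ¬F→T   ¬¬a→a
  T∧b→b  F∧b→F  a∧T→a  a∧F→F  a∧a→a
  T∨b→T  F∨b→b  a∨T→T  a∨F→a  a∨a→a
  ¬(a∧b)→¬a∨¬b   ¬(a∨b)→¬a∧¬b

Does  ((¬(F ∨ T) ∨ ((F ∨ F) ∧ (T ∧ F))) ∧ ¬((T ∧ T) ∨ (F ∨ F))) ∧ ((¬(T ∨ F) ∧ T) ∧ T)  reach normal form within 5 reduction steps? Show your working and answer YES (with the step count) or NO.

Answer: NO — after 5 steps the term is (((F ∨ F) ∧ (T ∧ F)) ∧ ¬((T ∧ T) ∨ (F ∨ F))) ∧ ((¬(T ∨ F) ∧ T) ∧ T), not yet normal

Reduction:
  start: ((¬(F ∨ T) ∨ ((F ∨ F) ∧ (T ∧ F))) ∧ ¬((T ∧ T) ∨ (F ∨ F))) ∧ ((¬(T ∨ F) ∧ T) ∧ T)
  [1] (((¬F ∧ ¬T) ∨ ((F ∨ F) ∧ (T ∧ F))) ∧ ¬((T ∧ T) ∨ (F ∨ F))) ∧ ((¬(T ∨ F) ∧ T) ∧ T)
  [2] (((T ∧ ¬T) ∨ ((F ∨ F) ∧ (T ∧ F))) ∧ ¬((T ∧ T) ∨ (F ∨ F))) ∧ ((¬(T ∨ F) ∧ T) ∧ T)
  [3] ((¬T ∨ ((F ∨ F) ∧ (T ∧ F))) ∧ ¬((T ∧ T) ∨ (F ∨ F))) ∧ ((¬(T ∨ F) ∧ T) ∧ T)
  [4] ((F ∨ ((F ∨ F) ∧ (T ∧ F))) ∧ ¬((T ∧ T) ∨ (F ∨ F))) ∧ ((¬(T ∨ F) ∧ T) ∧ T)
  [5] (((F ∨ F) ∧ (T ∧ F)) ∧ ¬((T ∧ T) ∨ (F ∨ F))) ∧ ((¬(T ∨ F) ∧ T) ∧ T)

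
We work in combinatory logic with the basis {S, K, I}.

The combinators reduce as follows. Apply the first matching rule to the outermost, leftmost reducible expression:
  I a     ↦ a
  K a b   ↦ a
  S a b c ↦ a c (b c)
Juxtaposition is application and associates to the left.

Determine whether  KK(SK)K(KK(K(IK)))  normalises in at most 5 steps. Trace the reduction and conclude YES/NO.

  start: KK(SK)K(KK(K(IK)))
  →1  KK(KK(K(IK)))
  →2  K

Answer: YES — reaches normal form K in 2 ≤ 5 steps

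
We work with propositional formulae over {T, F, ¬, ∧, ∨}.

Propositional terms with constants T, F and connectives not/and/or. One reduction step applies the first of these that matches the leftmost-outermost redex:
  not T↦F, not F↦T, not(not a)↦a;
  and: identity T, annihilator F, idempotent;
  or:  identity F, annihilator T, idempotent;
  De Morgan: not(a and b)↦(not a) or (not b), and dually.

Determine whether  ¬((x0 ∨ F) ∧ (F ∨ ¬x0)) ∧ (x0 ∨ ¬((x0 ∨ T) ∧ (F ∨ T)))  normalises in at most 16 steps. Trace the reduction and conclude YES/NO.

Answer: NO — after 16 steps the term is (¬x0 ∨ x0) ∧ (x0 ∨ ¬T), not yet normal

Derivation:
  start: ¬((x0 ∨ F) ∧ (F ∨ ¬x0)) ∧ (x0 ∨ ¬((x0 ∨ T) ∧ (F ∨ T)))
  →1  (¬(x0 ∨ F) ∨ ¬(F ∨ ¬x0)) ∧ (x0 ∨ ¬((x0 ∨ T) ∧ (F ∨ T)))
  →2  ((¬x0 ∧ ¬F) ∨ ¬(F ∨ ¬x0)) ∧ (x0 ∨ ¬((x0 ∨ T) ∧ (F ∨ T)))
  →3  ((¬x0 ∧ T) ∨ ¬(F ∨ ¬x0)) ∧ (x0 ∨ ¬((x0 ∨ T) ∧ (F ∨ T)))
  →4  (¬x0 ∨ ¬(F ∨ ¬x0)) ∧ (x0 ∨ ¬((x0 ∨ T) ∧ (F ∨ T)))
  →5  (¬x0 ∨ (¬F ∧ ¬¬x0)) ∧ (x0 ∨ ¬((x0 ∨ T) ∧ (F ∨ T)))
  →6  (¬x0 ∨ (T ∧ ¬¬x0)) ∧ (x0 ∨ ¬((x0 ∨ T) ∧ (F ∨ T)))
  →7  (¬x0 ∨ ¬¬x0) ∧ (x0 ∨ ¬((x0 ∨ T) ∧ (F ∨ T)))
  →8  (¬x0 ∨ x0) ∧ (x0 ∨ ¬((x0 ∨ T) ∧ (F ∨ T)))
  →9  (¬x0 ∨ x0) ∧ (x0 ∨ (¬(x0 ∨ T) ∨ ¬(F ∨ T)))
  →10  (¬x0 ∨ x0) ∧ (x0 ∨ ((¬x0 ∧ ¬T) ∨ ¬(F ∨ T)))
  →11  (¬x0 ∨ x0) ∧ (x0 ∨ ((¬x0 ∧ F) ∨ ¬(F ∨ T)))
  →12  (¬x0 ∨ x0) ∧ (x0 ∨ (F ∨ ¬(F ∨ T)))
  →13  (¬x0 ∨ x0) ∧ (x0 ∨ ¬(F ∨ T))
  →14  (¬x0 ∨ x0) ∧ (x0 ∨ (¬F ∧ ¬T))
  →15  (¬x0 ∨ x0) ∧ (x0 ∨ (T ∧ ¬T))
  →16  (¬x0 ∨ x0) ∧ (x0 ∨ ¬T)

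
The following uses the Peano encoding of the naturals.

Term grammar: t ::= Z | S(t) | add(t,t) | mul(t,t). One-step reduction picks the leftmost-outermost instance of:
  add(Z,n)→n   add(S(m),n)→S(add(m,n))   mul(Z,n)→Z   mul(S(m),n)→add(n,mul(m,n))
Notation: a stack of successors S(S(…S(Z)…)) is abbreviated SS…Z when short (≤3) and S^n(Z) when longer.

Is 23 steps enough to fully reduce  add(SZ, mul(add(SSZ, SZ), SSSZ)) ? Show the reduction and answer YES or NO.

Answer: YES — reaches normal form S^10(Z) in 21 ≤ 23 steps

Working:
  start: add(SZ, mul(add(SSZ, SZ), SSSZ))
  step 1: S(add(Z, mul(add(SSZ, SZ), SSSZ)))
  step 2: S(mul(add(SSZ, SZ), SSSZ))
  step 3: S(mul(S(add(SZ, SZ)), SSSZ))
  step 4: S(add(SSSZ, mul(add(SZ, SZ), SSSZ)))
  step 5: S(S(add(SSZ, mul(add(SZ, SZ), SSSZ))))
  step 6: S(S(S(add(SZ, mul(add(SZ, SZ), SSSZ)))))
  step 7: S(S(S(S(add(Z, mul(add(SZ, SZ), SSSZ))))))
  step 8: S(S(S(S(mul(add(SZ, SZ), SSSZ)))))
  step 9: S(S(S(S(mul(S(add(Z, SZ)), SSSZ)))))
  step 10: S(S(S(S(add(SSSZ, mul(add(Z, SZ), SSSZ))))))
  step 11: S(S(S(S(S(add(SSZ, mul(add(Z, SZ), SSSZ)))))))
  step 12: S(S(S(S(S(S(add(SZ, mul(add(Z, SZ), SSSZ))))))))
  step 13: S(S(S(S(S(S(S(add(Z, mul(add(Z, SZ), SSSZ)))))))))
  step 14: S(S(S(S(S(S(S(mul(add(Z, SZ), SSSZ))))))))
  step 15: S(S(S(S(S(S(S(mul(SZ, SSSZ))))))))
  step 16: S(S(S(S(S(S(S(add(SSSZ, mul(Z, SSSZ)))))))))
  step 17: S(S(S(S(S(S(S(S(add(SSZ, mul(Z, SSSZ))))))))))
  step 18: S(S(S(S(S(S(S(S(S(add(SZ, mul(Z, SSSZ)))))))))))
  step 19: S(S(S(S(S(S(S(S(S(S(add(Z, mul(Z, SSSZ))))))))))))
  step 20: S(S(S(S(S(S(S(S(S(S(mul(Z, SSSZ)))))))))))
  step 21: S^10(Z)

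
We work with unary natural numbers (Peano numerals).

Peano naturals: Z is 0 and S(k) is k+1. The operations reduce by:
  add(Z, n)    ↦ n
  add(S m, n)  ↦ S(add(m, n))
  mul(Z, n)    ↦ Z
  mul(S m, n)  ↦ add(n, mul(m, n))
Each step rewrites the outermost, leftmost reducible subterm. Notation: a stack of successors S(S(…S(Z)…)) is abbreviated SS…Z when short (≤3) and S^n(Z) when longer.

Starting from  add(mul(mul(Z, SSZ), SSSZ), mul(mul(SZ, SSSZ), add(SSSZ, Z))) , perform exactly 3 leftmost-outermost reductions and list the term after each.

  start: add(mul(mul(Z, SSZ), SSSZ), mul(mul(SZ, SSSZ), add(SSSZ, Z)))
  →1  add(mul(Z, SSSZ), mul(mul(SZ, SSSZ), add(SSSZ, Z)))
  →2  add(Z, mul(mul(SZ, SSSZ), add(SSSZ, Z)))
  →3  mul(mul(SZ, SSSZ), add(SSSZ, Z))

Answer: after 3 steps: mul(mul(SZ, SSSZ), add(SSSZ, Z))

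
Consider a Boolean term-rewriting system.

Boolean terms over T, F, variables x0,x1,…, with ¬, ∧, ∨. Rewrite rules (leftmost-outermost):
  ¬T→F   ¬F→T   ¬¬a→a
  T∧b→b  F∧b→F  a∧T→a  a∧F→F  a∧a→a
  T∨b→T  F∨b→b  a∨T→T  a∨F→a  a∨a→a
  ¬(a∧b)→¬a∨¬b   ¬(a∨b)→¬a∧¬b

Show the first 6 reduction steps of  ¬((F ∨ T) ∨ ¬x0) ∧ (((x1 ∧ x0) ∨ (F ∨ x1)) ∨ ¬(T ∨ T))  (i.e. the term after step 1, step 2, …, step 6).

  start: ¬((F ∨ T) ∨ ¬x0) ∧ (((x1 ∧ x0) ∨ (F ∨ x1)) ∨ ¬(T ∨ T))
  [1] (¬(F ∨ T) ∧ ¬¬x0) ∧ (((x1 ∧ x0) ∨ (F ∨ x1)) ∨ ¬(T ∨ T))
  [2] ((¬F ∧ ¬T) ∧ ¬¬x0) ∧ (((x1 ∧ x0) ∨ (F ∨ x1)) ∨ ¬(T ∨ T))
  [3] ((T ∧ ¬T) ∧ ¬¬x0) ∧ (((x1 ∧ x0) ∨ (F ∨ x1)) ∨ ¬(T ∨ T))
  [4] (¬T ∧ ¬¬x0) ∧ (((x1 ∧ x0) ∨ (F ∨ x1)) ∨ ¬(T ∨ T))
  [5] (F ∧ ¬¬x0) ∧ (((x1 ∧ x0) ∨ (F ∨ x1)) ∨ ¬(T ∨ T))
  [6] F ∧ (((x1 ∧ x0) ∨ (F ∨ x1)) ∨ ¬(T ∨ T))

Answer: after 6 steps: F ∧ (((x1 ∧ x0) ∨ (F ∨ x1)) ∨ ¬(T ∨ T))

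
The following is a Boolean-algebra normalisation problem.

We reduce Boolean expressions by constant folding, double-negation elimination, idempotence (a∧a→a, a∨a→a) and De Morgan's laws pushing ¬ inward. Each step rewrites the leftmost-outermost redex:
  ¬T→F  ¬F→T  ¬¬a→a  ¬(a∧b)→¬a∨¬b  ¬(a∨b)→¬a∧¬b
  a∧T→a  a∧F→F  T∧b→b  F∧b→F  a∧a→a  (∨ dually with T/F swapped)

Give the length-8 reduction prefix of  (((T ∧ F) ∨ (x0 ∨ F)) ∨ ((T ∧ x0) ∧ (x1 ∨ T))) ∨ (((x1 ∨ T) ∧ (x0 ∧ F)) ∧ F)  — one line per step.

Answer: after 8 steps: x0 ∨ F

Working:
  start: (((T ∧ F) ∨ (x0 ∨ F)) ∨ ((T ∧ x0) ∧ (x1 ∨ T))) ∨ (((x1 ∨ T) ∧ (x0 ∧ F)) ∧ F)
  step 1: ((F ∨ (x0 ∨ F)) ∨ ((T ∧ x0) ∧ (x1 ∨ T))) ∨ (((x1 ∨ T) ∧ (x0 ∧ F)) ∧ F)
  step 2: ((x0 ∨ F) ∨ ((T ∧ x0) ∧ (x1 ∨ T))) ∨ (((x1 ∨ T) ∧ (x0 ∧ F)) ∧ F)
  step 3: (x0 ∨ ((T ∧ x0) ∧ (x1 ∨ T))) ∨ (((x1 ∨ T) ∧ (x0 ∧ F)) ∧ F)
  step 4: (x0 ∨ (x0 ∧ (x1 ∨ T))) ∨ (((x1 ∨ T) ∧ (x0 ∧ F)) ∧ F)
  step 5: (x0 ∨ (x0 ∧ T)) ∨ (((x1 ∨ T) ∧ (x0 ∧ F)) ∧ F)
  step 6: (x0 ∨ x0) ∨ (((x1 ∨ T) ∧ (x0 ∧ F)) ∧ F)
  step 7: x0 ∨ (((x1 ∨ T) ∧ (x0 ∧ F)) ∧ F)
  step 8: x0 ∨ F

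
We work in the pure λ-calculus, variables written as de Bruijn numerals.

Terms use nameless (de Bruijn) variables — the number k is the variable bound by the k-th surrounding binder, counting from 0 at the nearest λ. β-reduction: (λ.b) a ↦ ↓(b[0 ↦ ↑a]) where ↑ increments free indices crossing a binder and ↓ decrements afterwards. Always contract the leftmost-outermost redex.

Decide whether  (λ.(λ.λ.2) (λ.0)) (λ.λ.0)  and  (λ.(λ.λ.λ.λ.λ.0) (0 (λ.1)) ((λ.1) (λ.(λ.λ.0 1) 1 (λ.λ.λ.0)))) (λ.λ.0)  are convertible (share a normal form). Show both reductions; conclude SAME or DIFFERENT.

Term A:
  start: (λ.(λ.λ.2) (λ.0)) (λ.λ.0)
  [1] (λ.λ.λ.λ.0) (λ.0)
  [2] λ.λ.λ.0

Term B:
  start: (λ.(λ.λ.λ.λ.λ.0) (0 (λ.1)) ((λ.1) (λ.(λ.λ.0 1) 1 (λ.λ.λ.0)))) (λ.λ.0)
  [1] (λ.λ.λ.λ.λ.0) ((λ.λ.0) (λ.λ.λ.0)) ((λ.λ.λ.0) (λ.(λ.λ.0 1) (λ.λ.0) (λ.λ.λ.0)))
  [2] (λ.λ.λ.λ.0) ((λ.λ.λ.0) (λ.(λ.λ.0 1) (λ.λ.0) (λ.λ.λ.0)))
  [3] λ.λ.λ.0

Answer: SAME — A ⇓ λ.λ.λ.0, B ⇓ λ.λ.λ.0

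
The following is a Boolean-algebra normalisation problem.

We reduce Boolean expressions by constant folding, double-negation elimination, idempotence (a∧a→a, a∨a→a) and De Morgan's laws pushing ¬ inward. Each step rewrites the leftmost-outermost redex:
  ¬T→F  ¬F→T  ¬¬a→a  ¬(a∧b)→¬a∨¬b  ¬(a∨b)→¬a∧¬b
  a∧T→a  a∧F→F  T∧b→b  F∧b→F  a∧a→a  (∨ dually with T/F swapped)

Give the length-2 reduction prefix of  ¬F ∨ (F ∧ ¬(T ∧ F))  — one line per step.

  start: ¬F ∨ (F ∧ ¬(T ∧ F))
  [1] T ∨ (F ∧ ¬(T ∧ F))
  [2] T

Answer: after 2 steps: T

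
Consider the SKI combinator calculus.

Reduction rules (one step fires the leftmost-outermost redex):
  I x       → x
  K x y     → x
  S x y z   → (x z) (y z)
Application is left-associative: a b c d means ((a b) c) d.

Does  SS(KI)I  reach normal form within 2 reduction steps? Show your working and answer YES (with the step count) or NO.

  start: SS(KI)I
  →1  SI(KII)
  →2  SII

Answer: YES — reaches normal form SII in 2 ≤ 2 steps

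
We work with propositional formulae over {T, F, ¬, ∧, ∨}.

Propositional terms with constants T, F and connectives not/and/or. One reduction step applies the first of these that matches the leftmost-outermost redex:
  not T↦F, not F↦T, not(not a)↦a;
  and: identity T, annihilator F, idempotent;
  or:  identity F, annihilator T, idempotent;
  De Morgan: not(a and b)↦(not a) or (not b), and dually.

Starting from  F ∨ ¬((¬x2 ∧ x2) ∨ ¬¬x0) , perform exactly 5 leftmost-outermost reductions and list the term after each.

  start: F ∨ ¬((¬x2 ∧ x2) ∨ ¬¬x0)
  step 1: ¬((¬x2 ∧ x2) ∨ ¬¬x0)
  step 2: ¬(¬x2 ∧ x2) ∧ ¬¬¬x0
  step 3: (¬¬x2 ∨ ¬x2) ∧ ¬¬¬x0
  step 4: (x2 ∨ ¬x2) ∧ ¬¬¬x0
  step 5: (x2 ∨ ¬x2) ∧ ¬x0

Answer: after 5 steps: (x2 ∨ ¬x2) ∧ ¬x0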